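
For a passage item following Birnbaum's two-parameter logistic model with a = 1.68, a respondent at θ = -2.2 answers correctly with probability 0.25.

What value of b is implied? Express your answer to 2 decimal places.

P(θ) = 1 / (1 + exp(−a(θ − b)))
logit(0.25) = ln(0.25/0.75) = -1.0986
b = θ − logit/(a) = -2.2 − (-1.0986)/1.6800 = -1.5461

-1.55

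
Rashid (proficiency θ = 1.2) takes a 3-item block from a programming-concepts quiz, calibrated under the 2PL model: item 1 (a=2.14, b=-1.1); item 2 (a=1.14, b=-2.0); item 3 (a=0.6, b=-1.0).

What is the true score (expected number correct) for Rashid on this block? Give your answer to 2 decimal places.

P(θ) = 1 / (1 + exp(−a(θ − b)))
P_1 = 1/(1+e^{-4.9220}) = 0.9928
P_2 = 1/(1+e^{-3.6480}) = 0.9746
P_3 = 1/(1+e^{-1.3200}) = 0.7892
E[score] = 0.9928 + 0.9746 + 0.7892 = 2.7566

2.76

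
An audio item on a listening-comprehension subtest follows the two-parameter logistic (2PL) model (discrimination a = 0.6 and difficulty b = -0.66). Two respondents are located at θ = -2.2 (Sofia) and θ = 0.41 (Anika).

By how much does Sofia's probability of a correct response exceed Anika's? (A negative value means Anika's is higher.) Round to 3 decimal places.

P(θ) = 1 / (1 + exp(−a(θ − b)))
P(Sofia) = 0.2841  [exponent -0.9240]
P(Anika) = 0.6552  [exponent 0.6420]
Difference = 0.2841 − 0.6552 = -0.3711

-0.371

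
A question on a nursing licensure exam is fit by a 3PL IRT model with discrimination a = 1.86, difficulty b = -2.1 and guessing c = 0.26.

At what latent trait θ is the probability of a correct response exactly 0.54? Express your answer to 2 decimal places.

-2.37

P(θ) = c + (1 − c) · 1 / (1 + exp(−a(θ − b)))
Remove guessing floor: (0.54 − 0.26)/(1 − 0.26) = 0.3784
logit = ln(0.3784/0.6216) = -0.4964
θ = b + logit/(a) = -2.1 + (-0.4964)/1.8600 = -2.3669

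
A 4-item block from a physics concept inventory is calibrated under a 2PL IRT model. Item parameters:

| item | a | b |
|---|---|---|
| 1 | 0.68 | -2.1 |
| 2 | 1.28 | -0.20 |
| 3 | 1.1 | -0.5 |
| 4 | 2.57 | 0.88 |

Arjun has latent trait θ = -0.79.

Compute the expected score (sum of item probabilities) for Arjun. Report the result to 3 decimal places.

P(θ) = 1 / (1 + exp(−a(θ − b)))
P_1 = 1/(1+e^{-0.8908}) = 0.7091
P_2 = 1/(1+e^{0.7552}) = 0.3197
P_3 = 1/(1+e^{0.3190}) = 0.4209
P_4 = 1/(1+e^{4.2919}) = 0.0135
E[score] = 0.7091 + 0.3197 + 0.4209 + 0.0135 = 1.4632

1.463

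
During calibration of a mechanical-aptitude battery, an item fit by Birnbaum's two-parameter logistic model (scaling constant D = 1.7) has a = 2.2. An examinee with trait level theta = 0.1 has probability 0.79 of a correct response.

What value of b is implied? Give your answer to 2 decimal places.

-0.25

P(theta) = 1 / (1 + exp(−D·a(theta − b)))
logit(0.79) = ln(0.79/0.21) = 1.3249
b = theta − logit/(1.7·a) = 0.1 − 1.3249/3.7400 = -0.2543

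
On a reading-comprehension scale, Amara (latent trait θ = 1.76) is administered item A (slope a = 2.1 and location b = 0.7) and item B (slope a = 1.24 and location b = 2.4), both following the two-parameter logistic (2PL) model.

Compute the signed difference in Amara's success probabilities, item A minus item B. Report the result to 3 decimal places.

0.591

P(θ) = 1 / (1 + exp(−a(θ − b)))
P_A = 0.9026
P_B = 0.3114
P_A − P_B = 0.5912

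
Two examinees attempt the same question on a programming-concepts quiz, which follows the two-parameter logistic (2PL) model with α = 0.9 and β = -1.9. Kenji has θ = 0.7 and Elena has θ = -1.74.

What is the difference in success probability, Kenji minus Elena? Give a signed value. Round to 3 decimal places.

P(θ) = 1 / (1 + exp(−α(θ − β)))
P(Kenji) = 0.9121  [exponent 2.3400]
P(Elena) = 0.5359  [exponent 0.1440]
Difference = 0.9121 − 0.5359 = 0.3762

0.376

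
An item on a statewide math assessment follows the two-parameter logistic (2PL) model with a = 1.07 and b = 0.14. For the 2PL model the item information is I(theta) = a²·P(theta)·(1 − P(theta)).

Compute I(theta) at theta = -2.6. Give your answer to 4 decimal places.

P = 1/(1+e^{2.9318}) = 0.0506
P(1−P) = 0.0506 × 0.9494 = 0.0480
I = a² × P(1−P) = 1.07² × 0.0480 = 0.05500

0.0550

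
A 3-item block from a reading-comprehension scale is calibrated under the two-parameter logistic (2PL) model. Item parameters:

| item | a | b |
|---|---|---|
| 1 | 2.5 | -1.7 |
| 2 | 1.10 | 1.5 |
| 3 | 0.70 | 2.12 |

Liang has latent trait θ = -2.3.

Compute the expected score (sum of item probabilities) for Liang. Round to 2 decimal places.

P(θ) = 1 / (1 + exp(−a(θ − b)))
P_1 = 1/(1+e^{1.5000}) = 0.1824
P_2 = 1/(1+e^{4.1800}) = 0.0151
P_3 = 1/(1+e^{3.0940}) = 0.0434
E[score] = 0.1824 + 0.0151 + 0.0434 = 0.2408

0.24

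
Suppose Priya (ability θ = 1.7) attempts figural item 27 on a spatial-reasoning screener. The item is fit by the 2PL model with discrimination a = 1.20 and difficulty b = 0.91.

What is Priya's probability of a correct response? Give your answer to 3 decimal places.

P(θ) = 1 / (1 + exp(−a(θ − b)))
Exponent: 1.20 × (1.7 − 0.91) = 0.9480
1/(1 + e^{-0.9480}) = 0.7207

0.721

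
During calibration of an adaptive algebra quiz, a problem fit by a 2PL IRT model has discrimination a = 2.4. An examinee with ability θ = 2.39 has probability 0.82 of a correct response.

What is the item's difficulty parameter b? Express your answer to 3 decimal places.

1.758

P(θ) = 1 / (1 + exp(−a(θ − b)))
logit(0.82) = ln(0.82/0.18) = 1.5163
b = θ − logit/(a) = 2.39 − 1.5163/2.4000 = 1.7582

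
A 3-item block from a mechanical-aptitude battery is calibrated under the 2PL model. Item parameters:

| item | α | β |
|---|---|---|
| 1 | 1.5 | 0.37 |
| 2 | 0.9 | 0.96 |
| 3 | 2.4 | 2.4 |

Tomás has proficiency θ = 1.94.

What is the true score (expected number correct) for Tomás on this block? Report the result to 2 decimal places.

1.87

P(θ) = 1 / (1 + exp(−α(θ − β)))
P_1 = 1/(1+e^{-2.3550}) = 0.9133
P_2 = 1/(1+e^{-0.8820}) = 0.7072
P_3 = 1/(1+e^{1.1040}) = 0.2490
E[score] = 0.9133 + 0.7072 + 0.2490 = 1.8696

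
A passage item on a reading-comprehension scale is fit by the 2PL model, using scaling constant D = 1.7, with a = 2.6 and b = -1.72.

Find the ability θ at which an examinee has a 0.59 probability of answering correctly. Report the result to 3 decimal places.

-1.638

P(θ) = 1 / (1 + exp(−D·a(θ − b)))
logit = ln(0.5900/0.4100) = 0.3640
θ = b + logit/(1.7·a) = -1.72 + 0.3640/4.4200 = -1.6377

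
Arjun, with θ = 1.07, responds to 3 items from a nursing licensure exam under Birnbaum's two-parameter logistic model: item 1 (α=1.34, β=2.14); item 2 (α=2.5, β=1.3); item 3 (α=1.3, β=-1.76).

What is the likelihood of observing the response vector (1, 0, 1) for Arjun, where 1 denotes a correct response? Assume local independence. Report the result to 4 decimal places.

0.1202

P(θ) = 1 / (1 + exp(−α(θ − β)))
P_1 = 1/(1+e^{1.4338}) = 0.1925
P_2 = 1/(1+e^{0.5750}) = 0.3601
P_3 = 1/(1+e^{-3.6790}) = 0.9754
L = P_1 × (1−P_2) × P_3 = 0.1925 × 0.6399 × 0.9754 = 0.12015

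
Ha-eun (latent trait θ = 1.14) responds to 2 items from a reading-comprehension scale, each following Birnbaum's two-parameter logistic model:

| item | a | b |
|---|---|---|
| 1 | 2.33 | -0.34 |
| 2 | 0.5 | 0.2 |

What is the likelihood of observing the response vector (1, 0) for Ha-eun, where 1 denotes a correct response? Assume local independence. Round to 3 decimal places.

0.373

P(θ) = 1 / (1 + exp(−a(θ − b)))
P_1 = 1/(1+e^{-3.4484}) = 0.9692
P_2 = 1/(1+e^{-0.4700}) = 0.6154
L = P_1 × (1−P_2) = 0.9692 × 0.3846 = 0.37276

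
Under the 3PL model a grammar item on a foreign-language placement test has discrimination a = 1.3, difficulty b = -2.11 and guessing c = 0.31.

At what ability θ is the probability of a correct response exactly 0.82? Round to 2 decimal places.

-1.31

P(θ) = c + (1 − c) · 1 / (1 + exp(−a(θ − b)))
Remove guessing floor: (0.82 − 0.31)/(1 − 0.31) = 0.7391
logit = ln(0.7391/0.2609) = 1.0415
θ = b + logit/(a) = -2.11 + 1.0415/1.3000 = -1.3089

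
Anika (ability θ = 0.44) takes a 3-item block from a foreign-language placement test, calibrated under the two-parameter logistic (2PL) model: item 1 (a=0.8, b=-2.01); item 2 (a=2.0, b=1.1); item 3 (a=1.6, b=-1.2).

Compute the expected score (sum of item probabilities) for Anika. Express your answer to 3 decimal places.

P(θ) = 1 / (1 + exp(−a(θ − b)))
P_1 = 1/(1+e^{-1.9600}) = 0.8765
P_2 = 1/(1+e^{1.3200}) = 0.2108
P_3 = 1/(1+e^{-2.6240}) = 0.9324
E[score] = 0.8765 + 0.2108 + 0.9324 = 2.0197

2.020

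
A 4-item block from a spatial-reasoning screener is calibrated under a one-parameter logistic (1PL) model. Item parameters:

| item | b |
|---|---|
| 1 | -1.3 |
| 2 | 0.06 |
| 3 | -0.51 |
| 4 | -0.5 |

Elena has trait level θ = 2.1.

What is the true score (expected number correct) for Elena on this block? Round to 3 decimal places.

P(θ) = 1 / (1 + exp(−(θ − b)))
P_1 = 1/(1+e^{-3.4000}) = 0.9677
P_2 = 1/(1+e^{-2.0400}) = 0.8849
P_3 = 1/(1+e^{-2.6100}) = 0.9315
P_4 = 1/(1+e^{-2.6000}) = 0.9309
E[score] = 0.9677 + 0.8849 + 0.9315 + 0.9309 = 3.7150

3.715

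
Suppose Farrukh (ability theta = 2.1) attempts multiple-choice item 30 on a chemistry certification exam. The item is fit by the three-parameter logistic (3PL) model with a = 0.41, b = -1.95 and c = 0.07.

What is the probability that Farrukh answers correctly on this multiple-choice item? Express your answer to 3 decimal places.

0.851

P(theta) = c + (1 − c) · 1 / (1 + exp(−a(theta − b)))
Exponent: 0.41 × (2.1 − (-1.95)) = 1.6605
1/(1 + e^{-1.6605}) = 0.8403
P = 0.07 + 0.93 × 0.8403 = 0.8515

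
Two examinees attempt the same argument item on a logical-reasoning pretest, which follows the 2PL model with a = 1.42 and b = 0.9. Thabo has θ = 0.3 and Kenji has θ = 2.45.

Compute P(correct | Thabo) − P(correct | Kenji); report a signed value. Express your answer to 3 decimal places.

P(θ) = 1 / (1 + exp(−a(θ − b)))
P(Thabo) = 0.2990  [exponent -0.8520]
P(Kenji) = 0.9003  [exponent 2.2010]
Difference = 0.2990 − 0.9003 = -0.6013

-0.601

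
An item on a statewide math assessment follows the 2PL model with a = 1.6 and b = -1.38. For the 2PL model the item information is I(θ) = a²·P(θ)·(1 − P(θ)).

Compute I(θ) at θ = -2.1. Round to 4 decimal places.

0.4671

P = 1/(1+e^{1.1520}) = 0.2401
P(1−P) = 0.2401 × 0.7599 = 0.1825
I = a² × P(1−P) = 1.6² × 0.1825 = 0.46711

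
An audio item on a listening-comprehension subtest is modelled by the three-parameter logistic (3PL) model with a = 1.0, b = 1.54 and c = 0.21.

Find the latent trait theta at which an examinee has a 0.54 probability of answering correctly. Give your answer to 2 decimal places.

P(theta) = c + (1 − c) · 1 / (1 + exp(−a(theta − b)))
Remove guessing floor: (0.54 − 0.21)/(1 − 0.21) = 0.4177
logit = ln(0.4177/0.5823) = -0.3321
theta = b + logit/(a) = 1.54 + (-0.3321)/1.0000 = 1.2079

1.21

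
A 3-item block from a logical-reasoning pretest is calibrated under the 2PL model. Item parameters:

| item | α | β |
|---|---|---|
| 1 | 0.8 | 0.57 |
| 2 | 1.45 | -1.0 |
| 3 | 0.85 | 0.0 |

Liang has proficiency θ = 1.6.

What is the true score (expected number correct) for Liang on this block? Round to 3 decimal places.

2.468

P(θ) = 1 / (1 + exp(−α(θ − β)))
P_1 = 1/(1+e^{-0.8240}) = 0.6951
P_2 = 1/(1+e^{-3.7700}) = 0.9775
P_3 = 1/(1+e^{-1.3600}) = 0.7958
E[score] = 0.6951 + 0.9775 + 0.7958 = 2.4683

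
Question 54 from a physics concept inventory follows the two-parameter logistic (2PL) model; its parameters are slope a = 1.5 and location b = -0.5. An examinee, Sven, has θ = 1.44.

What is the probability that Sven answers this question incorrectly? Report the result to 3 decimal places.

P(θ) = 1 / (1 + exp(−a(θ − b)))
Exponent: 1.5 × (1.44 − (-0.5)) = 2.9100
1/(1 + e^{-2.9100}) = 0.9483
P(incorrect) = 1 − 0.9483 = 0.0517

0.052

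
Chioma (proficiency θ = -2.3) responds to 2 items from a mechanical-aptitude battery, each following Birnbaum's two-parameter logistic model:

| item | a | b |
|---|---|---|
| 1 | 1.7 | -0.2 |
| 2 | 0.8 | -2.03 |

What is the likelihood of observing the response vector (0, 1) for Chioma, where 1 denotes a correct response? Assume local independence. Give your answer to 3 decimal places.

0.434

P(θ) = 1 / (1 + exp(−a(θ − b)))
P_1 = 1/(1+e^{3.5700}) = 0.0274
P_2 = 1/(1+e^{0.2160}) = 0.4462
L = (1−P_1) × P_2 = 0.9726 × 0.4462 = 0.43399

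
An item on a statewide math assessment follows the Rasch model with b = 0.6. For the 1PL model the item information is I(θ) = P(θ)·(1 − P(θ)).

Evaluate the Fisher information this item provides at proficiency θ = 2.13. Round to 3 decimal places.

0.146

P = 1/(1+e^{-1.5300}) = 0.8220
P(1−P) = 0.8220 × 0.1780 = 0.1463
I = P(1−P) = 0.14631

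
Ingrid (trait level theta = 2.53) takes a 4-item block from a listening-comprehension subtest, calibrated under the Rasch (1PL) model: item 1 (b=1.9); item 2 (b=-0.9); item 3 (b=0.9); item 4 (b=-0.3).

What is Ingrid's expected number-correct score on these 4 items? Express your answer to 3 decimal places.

P(theta) = 1 / (1 + exp(−(theta − b)))
P_1 = 1/(1+e^{-0.6300}) = 0.6525
P_2 = 1/(1+e^{-3.4300}) = 0.9686
P_3 = 1/(1+e^{-1.6300}) = 0.8362
P_4 = 1/(1+e^{-2.8300}) = 0.9443
E[score] = 0.6525 + 0.9686 + 0.8362 + 0.9443 = 3.4016

3.402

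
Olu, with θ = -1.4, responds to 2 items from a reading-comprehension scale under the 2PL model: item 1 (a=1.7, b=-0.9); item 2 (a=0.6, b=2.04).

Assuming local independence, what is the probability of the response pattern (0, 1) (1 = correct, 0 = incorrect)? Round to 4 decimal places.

P(θ) = 1 / (1 + exp(−a(θ − b)))
P_1 = 1/(1+e^{0.8500}) = 0.2994
P_2 = 1/(1+e^{2.0640}) = 0.1126
L = (1−P_1) × P_2 = 0.7006 × 0.1126 = 0.07892

0.0789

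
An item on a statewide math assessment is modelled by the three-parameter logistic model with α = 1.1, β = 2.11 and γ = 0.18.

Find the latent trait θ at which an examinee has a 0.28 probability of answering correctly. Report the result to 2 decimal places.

P(θ) = γ + (1 − γ) · 1 / (1 + exp(−α(θ − β)))
Remove guessing floor: (0.28 − 0.18)/(1 − 0.18) = 0.1220
logit = ln(0.1220/0.8780) = -1.9741
θ = β + logit/(α) = 2.11 + (-1.9741)/1.1000 = 0.3154

0.32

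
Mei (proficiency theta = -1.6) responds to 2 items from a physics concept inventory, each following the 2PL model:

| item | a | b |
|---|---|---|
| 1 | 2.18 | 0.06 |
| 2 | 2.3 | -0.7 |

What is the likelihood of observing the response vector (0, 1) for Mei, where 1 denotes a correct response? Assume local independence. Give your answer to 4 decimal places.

P(theta) = 1 / (1 + exp(−a(theta − b)))
P_1 = 1/(1+e^{3.6188}) = 0.0261
P_2 = 1/(1+e^{2.0700}) = 0.1120
L = (1−P_1) × P_2 = 0.9739 × 0.1120 = 0.10912

0.1091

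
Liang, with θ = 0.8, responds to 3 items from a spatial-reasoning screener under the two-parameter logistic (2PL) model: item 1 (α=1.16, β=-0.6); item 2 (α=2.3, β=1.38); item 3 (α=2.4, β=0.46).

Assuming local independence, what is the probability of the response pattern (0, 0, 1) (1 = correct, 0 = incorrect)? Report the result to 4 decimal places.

P(θ) = 1 / (1 + exp(−α(θ − β)))
P_1 = 1/(1+e^{-1.6240}) = 0.8353
P_2 = 1/(1+e^{1.3340}) = 0.2085
P_3 = 1/(1+e^{-0.8160}) = 0.6934
L = (1−P_1) × (1−P_2) × P_3 = 0.1647 × 0.7915 × 0.6934 = 0.09036

0.0904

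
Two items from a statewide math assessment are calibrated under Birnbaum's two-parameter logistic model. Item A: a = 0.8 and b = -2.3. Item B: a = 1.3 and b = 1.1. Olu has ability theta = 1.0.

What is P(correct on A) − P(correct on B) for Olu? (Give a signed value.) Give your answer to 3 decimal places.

P(theta) = 1 / (1 + exp(−a(theta − b)))
P_A = 0.9334
P_B = 0.4675
P_A − P_B = 0.4658

0.466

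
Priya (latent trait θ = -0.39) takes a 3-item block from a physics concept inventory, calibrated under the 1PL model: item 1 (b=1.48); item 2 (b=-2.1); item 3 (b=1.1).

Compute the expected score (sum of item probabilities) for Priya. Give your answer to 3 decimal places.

1.164

P(θ) = 1 / (1 + exp(−(θ − b)))
P_1 = 1/(1+e^{1.8700}) = 0.1335
P_2 = 1/(1+e^{-1.7100}) = 0.8468
P_3 = 1/(1+e^{1.4900}) = 0.1839
E[score] = 0.1335 + 0.8468 + 0.1839 = 1.1643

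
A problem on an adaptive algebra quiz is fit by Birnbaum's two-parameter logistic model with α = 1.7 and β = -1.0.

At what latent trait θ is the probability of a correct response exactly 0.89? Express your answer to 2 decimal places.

0.23

P(θ) = 1 / (1 + exp(−α(θ − β)))
logit = ln(0.8900/0.1100) = 2.0907
θ = β + logit/(α) = -1.0 + 2.0907/1.7000 = 0.2298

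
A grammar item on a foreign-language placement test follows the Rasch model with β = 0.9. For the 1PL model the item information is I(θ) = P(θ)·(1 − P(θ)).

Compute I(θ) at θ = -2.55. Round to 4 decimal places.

0.0298

P = 1/(1+e^{3.4500}) = 0.0308
P(1−P) = 0.0308 × 0.9692 = 0.0298
I = P(1−P) = 0.02982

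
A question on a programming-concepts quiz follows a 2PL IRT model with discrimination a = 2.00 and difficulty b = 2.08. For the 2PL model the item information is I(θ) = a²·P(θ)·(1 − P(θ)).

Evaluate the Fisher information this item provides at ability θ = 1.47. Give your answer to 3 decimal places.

P = 1/(1+e^{1.2200}) = 0.2279
P(1−P) = 0.2279 × 0.7721 = 0.1760
I = a² × P(1−P) = 2.00² × 0.1760 = 0.70393

0.704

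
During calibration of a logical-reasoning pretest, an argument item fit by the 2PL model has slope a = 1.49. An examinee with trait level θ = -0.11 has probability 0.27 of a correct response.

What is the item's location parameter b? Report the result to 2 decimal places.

0.56

P(θ) = 1 / (1 + exp(−a(θ − b)))
logit(0.27) = ln(0.27/0.73) = -0.9946
b = θ − logit/(a) = -0.11 − (-0.9946)/1.4900 = 0.5575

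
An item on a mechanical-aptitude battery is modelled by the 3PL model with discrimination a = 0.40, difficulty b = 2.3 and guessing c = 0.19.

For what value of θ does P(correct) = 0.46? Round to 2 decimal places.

P(θ) = c + (1 − c) · 1 / (1 + exp(−a(θ − b)))
Remove guessing floor: (0.46 − 0.19)/(1 − 0.19) = 0.3333
logit = ln(0.3333/0.6667) = -0.6931
θ = b + logit/(a) = 2.3 + (-0.6931)/0.4000 = 0.5671

0.57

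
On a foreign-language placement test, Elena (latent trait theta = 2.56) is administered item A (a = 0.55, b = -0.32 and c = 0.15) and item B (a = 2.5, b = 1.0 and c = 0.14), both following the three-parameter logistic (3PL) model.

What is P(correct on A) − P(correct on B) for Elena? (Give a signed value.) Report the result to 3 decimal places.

-0.128

P(theta) = c + (1 − c) · 1 / (1 + exp(−a(theta − b)))
P_A = 0.8553
P_B = 0.9829
P_A − P_B = -0.1276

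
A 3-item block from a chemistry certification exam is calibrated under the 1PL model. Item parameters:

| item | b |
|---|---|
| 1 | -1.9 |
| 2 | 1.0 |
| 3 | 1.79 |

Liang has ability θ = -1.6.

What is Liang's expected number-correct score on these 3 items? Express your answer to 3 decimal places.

0.676

P(θ) = 1 / (1 + exp(−(θ − b)))
P_1 = 1/(1+e^{-0.3000}) = 0.5744
P_2 = 1/(1+e^{2.6000}) = 0.0691
P_3 = 1/(1+e^{3.3900}) = 0.0326
E[score] = 0.5744 + 0.0691 + 0.0326 = 0.6762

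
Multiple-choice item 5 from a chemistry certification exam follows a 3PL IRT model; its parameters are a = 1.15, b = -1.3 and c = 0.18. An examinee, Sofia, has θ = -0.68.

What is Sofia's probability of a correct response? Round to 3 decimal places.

P(θ) = c + (1 − c) · 1 / (1 + exp(−a(θ − b)))
Exponent: 1.15 × (-0.68 − (-1.3)) = 0.7130
1/(1 + e^{-0.7130}) = 0.6711
P = 0.18 + 0.82 × 0.6711 = 0.7303

0.730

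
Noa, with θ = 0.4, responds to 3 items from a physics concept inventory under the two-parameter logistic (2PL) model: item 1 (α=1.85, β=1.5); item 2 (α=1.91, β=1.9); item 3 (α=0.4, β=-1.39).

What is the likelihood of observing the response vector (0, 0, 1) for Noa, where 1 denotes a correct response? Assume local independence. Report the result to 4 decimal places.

P(θ) = 1 / (1 + exp(−α(θ − β)))
P_1 = 1/(1+e^{2.0350}) = 0.1156
P_2 = 1/(1+e^{2.8650}) = 0.0539
P_3 = 1/(1+e^{-0.7160}) = 0.6717
L = (1−P_1) × (1−P_2) × P_3 = 0.8844 × 0.9461 × 0.6717 = 0.56206

0.5621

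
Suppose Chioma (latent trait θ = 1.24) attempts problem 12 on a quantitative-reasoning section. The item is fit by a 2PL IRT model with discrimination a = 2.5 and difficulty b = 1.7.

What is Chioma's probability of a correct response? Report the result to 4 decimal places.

P(θ) = 1 / (1 + exp(−a(θ − b)))
Exponent: 2.5 × (1.24 − 1.7) = -1.1500
1/(1 + e^{1.1500}) = 0.2405

0.2405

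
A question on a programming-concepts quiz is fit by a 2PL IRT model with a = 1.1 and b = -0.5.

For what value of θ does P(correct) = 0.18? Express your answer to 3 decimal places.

P(θ) = 1 / (1 + exp(−a(θ − b)))
logit = ln(0.1800/0.8200) = -1.5163
θ = b + logit/(a) = -0.5 + (-1.5163)/1.1000 = -1.8785

-1.878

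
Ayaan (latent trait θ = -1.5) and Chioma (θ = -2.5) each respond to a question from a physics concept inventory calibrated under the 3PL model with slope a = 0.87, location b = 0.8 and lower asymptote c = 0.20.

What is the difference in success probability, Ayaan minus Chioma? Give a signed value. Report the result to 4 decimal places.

P(θ) = c + (1 − c) · 1 / (1 + exp(−a(θ − b)))
P(Ayaan) = 0.2953  [exponent -2.0010]
P(Chioma) = 0.2429  [exponent -2.8710]
Difference = 0.2953 − 0.2429 = 0.0524

0.0524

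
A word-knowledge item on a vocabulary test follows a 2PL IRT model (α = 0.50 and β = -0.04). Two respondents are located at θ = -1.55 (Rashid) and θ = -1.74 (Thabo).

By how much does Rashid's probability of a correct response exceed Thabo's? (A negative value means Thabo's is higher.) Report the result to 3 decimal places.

P(θ) = 1 / (1 + exp(−α(θ − β)))
P(Rashid) = 0.3197  [exponent -0.7550]
P(Thabo) = 0.2994  [exponent -0.8500]
Difference = 0.3197 − 0.2994 = 0.0203

0.020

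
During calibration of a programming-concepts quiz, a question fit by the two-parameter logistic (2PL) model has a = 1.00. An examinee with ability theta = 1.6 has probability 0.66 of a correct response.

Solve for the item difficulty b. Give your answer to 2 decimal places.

P(theta) = 1 / (1 + exp(−a(theta − b)))
logit(0.66) = ln(0.66/0.34) = 0.6633
b = theta − logit/(a) = 1.6 − 0.6633/1.0000 = 0.9367

0.94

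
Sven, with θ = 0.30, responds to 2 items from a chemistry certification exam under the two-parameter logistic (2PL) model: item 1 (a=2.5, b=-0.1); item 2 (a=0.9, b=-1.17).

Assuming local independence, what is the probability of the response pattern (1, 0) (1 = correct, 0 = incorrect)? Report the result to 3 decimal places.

0.154

P(θ) = 1 / (1 + exp(−a(θ − b)))
P_1 = 1/(1+e^{-1.0000}) = 0.7311
P_2 = 1/(1+e^{-1.3230}) = 0.7897
L = P_1 × (1−P_2) = 0.7311 × 0.2103 = 0.15376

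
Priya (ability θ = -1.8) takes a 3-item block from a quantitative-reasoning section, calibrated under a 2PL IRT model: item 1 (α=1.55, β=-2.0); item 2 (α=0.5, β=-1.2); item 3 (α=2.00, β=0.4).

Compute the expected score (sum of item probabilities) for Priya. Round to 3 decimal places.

P(θ) = 1 / (1 + exp(−α(θ − β)))
P_1 = 1/(1+e^{-0.3100}) = 0.5769
P_2 = 1/(1+e^{0.3000}) = 0.4256
P_3 = 1/(1+e^{4.4000}) = 0.0121
E[score] = 0.5769 + 0.4256 + 0.0121 = 1.0146

1.015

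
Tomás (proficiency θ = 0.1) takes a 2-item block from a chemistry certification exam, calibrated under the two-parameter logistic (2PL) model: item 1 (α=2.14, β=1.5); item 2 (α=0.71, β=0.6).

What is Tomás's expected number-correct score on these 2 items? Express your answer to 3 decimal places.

P(θ) = 1 / (1 + exp(−α(θ − β)))
P_1 = 1/(1+e^{2.9960}) = 0.0476
P_2 = 1/(1+e^{0.3550}) = 0.4122
E[score] = 0.0476 + 0.4122 = 0.4598

0.460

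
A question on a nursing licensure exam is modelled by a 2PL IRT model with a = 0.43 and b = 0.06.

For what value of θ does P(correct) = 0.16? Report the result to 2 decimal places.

-3.80

P(θ) = 1 / (1 + exp(−a(θ − b)))
logit = ln(0.1600/0.8400) = -1.6582
θ = b + logit/(a) = 0.06 + (-1.6582)/0.4300 = -3.7963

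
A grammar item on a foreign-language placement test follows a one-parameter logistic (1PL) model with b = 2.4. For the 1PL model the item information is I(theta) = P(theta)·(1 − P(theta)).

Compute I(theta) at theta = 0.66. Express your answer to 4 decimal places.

P = 1/(1+e^{1.7400}) = 0.1493
P(1−P) = 0.1493 × 0.8507 = 0.1270
I = P(1−P) = 0.12702

0.1270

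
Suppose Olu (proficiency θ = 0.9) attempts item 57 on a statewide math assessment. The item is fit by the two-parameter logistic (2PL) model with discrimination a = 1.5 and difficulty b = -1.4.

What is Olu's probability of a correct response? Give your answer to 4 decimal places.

0.9692

P(θ) = 1 / (1 + exp(−a(θ − b)))
Exponent: 1.5 × (0.9 − (-1.4)) = 3.4500
1/(1 + e^{-3.4500}) = 0.9692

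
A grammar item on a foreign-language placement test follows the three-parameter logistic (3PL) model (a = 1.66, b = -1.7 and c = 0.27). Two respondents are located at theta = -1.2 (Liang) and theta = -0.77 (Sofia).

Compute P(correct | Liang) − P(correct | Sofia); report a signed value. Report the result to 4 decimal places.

-0.0932

P(theta) = c + (1 − c) · 1 / (1 + exp(−a(theta − b)))
P(Liang) = 0.7783  [exponent 0.8300]
P(Sofia) = 0.8715  [exponent 1.5438]
Difference = 0.7783 − 0.8715 = -0.0932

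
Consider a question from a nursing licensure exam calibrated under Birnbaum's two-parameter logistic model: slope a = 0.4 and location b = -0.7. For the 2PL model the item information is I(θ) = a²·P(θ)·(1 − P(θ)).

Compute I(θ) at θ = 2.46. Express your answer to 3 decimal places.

0.027

P = 1/(1+e^{-1.2640}) = 0.7797
P(1−P) = 0.7797 × 0.2203 = 0.1718
I = a² × P(1−P) = 0.4² × 0.1718 = 0.02748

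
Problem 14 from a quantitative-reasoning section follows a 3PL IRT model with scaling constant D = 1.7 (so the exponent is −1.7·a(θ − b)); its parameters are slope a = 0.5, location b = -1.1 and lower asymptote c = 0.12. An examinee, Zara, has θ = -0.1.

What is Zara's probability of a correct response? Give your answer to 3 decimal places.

P(θ) = c + (1 − c) · 1 / (1 + exp(−D·a(θ − b)))
Exponent: 1.7 × 0.5 × (-0.1 − (-1.1)) = 0.8500
1/(1 + e^{-0.8500}) = 0.7006
P = 0.12 + 0.88 × 0.7006 = 0.7365

0.736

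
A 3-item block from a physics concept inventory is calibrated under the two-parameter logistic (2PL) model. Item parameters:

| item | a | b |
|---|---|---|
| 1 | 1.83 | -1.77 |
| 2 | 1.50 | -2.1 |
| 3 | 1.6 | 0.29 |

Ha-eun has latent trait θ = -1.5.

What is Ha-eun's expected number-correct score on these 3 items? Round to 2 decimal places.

P(θ) = 1 / (1 + exp(−a(θ − b)))
P_1 = 1/(1+e^{-0.4941}) = 0.6211
P_2 = 1/(1+e^{-0.9000}) = 0.7109
P_3 = 1/(1+e^{2.8640}) = 0.0540
E[score] = 0.6211 + 0.7109 + 0.0540 = 1.3860

1.39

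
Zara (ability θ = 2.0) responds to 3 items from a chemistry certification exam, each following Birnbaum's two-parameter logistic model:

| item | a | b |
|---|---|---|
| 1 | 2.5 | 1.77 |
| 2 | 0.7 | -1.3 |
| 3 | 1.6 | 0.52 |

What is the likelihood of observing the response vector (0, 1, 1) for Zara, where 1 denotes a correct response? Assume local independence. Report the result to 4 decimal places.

P(θ) = 1 / (1 + exp(−a(θ − b)))
P_1 = 1/(1+e^{-0.5750}) = 0.6399
P_2 = 1/(1+e^{-2.3100}) = 0.9097
P_3 = 1/(1+e^{-2.3680}) = 0.9144
L = (1−P_1) × P_2 × P_3 = 0.3601 × 0.9097 × 0.9144 = 0.29951

0.2995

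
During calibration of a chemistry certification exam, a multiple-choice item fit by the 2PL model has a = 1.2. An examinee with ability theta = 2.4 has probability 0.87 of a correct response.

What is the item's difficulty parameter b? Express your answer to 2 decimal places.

P(theta) = 1 / (1 + exp(−a(theta − b)))
logit(0.87) = ln(0.87/0.13) = 1.9010
b = theta − logit/(a) = 2.4 − 1.9010/1.2000 = 0.8159

0.82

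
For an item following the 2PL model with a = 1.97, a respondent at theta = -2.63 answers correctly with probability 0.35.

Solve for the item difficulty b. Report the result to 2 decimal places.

P(theta) = 1 / (1 + exp(−a(theta − b)))
logit(0.35) = ln(0.35/0.65) = -0.6190
b = theta − logit/(a) = -2.63 − (-0.6190)/1.9700 = -2.3158

-2.32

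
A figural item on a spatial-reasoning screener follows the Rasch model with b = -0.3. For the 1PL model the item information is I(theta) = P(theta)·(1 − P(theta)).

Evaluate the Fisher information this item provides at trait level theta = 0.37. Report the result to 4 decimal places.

P = 1/(1+e^{-0.6700}) = 0.6615
P(1−P) = 0.6615 × 0.3385 = 0.2239
I = P(1−P) = 0.22392

0.2239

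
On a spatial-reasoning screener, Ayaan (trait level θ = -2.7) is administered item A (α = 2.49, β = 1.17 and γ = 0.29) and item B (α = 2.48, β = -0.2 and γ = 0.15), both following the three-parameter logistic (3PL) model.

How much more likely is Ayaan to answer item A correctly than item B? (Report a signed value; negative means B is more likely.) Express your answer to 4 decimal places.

0.1383

P(θ) = γ + (1 − γ) · 1 / (1 + exp(−α(θ − β)))
P_A = 0.2900
P_B = 0.1517
P_A − P_B = 0.1383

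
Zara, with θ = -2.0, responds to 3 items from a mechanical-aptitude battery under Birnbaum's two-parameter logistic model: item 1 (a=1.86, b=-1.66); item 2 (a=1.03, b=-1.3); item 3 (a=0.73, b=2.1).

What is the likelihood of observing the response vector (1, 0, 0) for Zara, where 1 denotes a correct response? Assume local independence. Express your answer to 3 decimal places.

P(θ) = 1 / (1 + exp(−a(θ − b)))
P_1 = 1/(1+e^{0.6324}) = 0.3470
P_2 = 1/(1+e^{0.7210}) = 0.3272
P_3 = 1/(1+e^{2.9930}) = 0.0477
L = P_1 × (1−P_2) × (1−P_3) = 0.3470 × 0.6728 × 0.9523 = 0.22230

0.222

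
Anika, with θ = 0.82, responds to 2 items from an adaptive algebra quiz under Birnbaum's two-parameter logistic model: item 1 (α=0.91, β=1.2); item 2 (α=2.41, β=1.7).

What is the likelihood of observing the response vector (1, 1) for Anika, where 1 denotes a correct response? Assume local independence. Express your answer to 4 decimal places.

0.0444

P(θ) = 1 / (1 + exp(−α(θ − β)))
P_1 = 1/(1+e^{0.3458}) = 0.4144
P_2 = 1/(1+e^{2.1208}) = 0.1071
L = P_1 × P_2 = 0.4144 × 0.1071 = 0.04438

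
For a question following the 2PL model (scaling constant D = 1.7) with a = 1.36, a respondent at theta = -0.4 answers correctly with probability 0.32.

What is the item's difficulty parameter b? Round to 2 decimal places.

P(theta) = 1 / (1 + exp(−D·a(theta − b)))
logit(0.32) = ln(0.32/0.68) = -0.7538
b = theta − logit/(1.7·a) = -0.4 − (-0.7538)/2.3120 = -0.0740

-0.07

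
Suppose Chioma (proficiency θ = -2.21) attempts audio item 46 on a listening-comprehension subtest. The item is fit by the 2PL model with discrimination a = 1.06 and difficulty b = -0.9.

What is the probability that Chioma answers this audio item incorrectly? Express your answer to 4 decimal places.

P(θ) = 1 / (1 + exp(−a(θ − b)))
Exponent: 1.06 × (-2.21 − (-0.9)) = -1.3886
1/(1 + e^{1.3886}) = 0.1996
P(incorrect) = 1 − 0.1996 = 0.8004

0.8004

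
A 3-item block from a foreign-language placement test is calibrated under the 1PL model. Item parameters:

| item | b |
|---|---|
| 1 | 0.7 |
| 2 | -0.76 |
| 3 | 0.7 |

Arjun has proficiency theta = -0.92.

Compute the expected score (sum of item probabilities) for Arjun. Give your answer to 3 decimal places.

P(theta) = 1 / (1 + exp(−(theta − b)))
P_1 = 1/(1+e^{1.6200}) = 0.1652
P_2 = 1/(1+e^{0.1600}) = 0.4601
P_3 = 1/(1+e^{1.6200}) = 0.1652
E[score] = 0.1652 + 0.4601 + 0.1652 = 0.7905

0.790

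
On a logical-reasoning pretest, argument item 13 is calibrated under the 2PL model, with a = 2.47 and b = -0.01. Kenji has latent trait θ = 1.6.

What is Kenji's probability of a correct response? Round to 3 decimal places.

0.982

P(θ) = 1 / (1 + exp(−a(θ − b)))
Exponent: 2.47 × (1.6 − (-0.01)) = 3.9767
1/(1 + e^{-3.9767}) = 0.9816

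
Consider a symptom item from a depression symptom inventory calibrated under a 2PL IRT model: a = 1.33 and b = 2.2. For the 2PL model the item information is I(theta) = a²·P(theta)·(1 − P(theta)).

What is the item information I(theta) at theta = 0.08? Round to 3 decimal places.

0.094

P = 1/(1+e^{2.8196}) = 0.0563
P(1−P) = 0.0563 × 0.9437 = 0.0531
I = a² × P(1−P) = 1.33² × 0.0531 = 0.09394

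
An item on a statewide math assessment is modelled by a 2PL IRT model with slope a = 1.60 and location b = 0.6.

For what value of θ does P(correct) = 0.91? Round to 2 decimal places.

2.05

P(θ) = 1 / (1 + exp(−a(θ − b)))
logit = ln(0.9100/0.0900) = 2.3136
θ = b + logit/(a) = 0.6 + 2.3136/1.6000 = 2.0460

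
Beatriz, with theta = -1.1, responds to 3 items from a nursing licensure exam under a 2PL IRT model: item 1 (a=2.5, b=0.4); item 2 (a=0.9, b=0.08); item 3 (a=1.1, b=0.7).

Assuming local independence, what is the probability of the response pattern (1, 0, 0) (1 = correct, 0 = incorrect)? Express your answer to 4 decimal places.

0.0150

P(theta) = 1 / (1 + exp(−a(theta − b)))
P_1 = 1/(1+e^{3.7500}) = 0.0230
P_2 = 1/(1+e^{1.0620}) = 0.2569
P_3 = 1/(1+e^{1.9800}) = 0.1213
L = P_1 × (1−P_2) × (1−P_3) = 0.0230 × 0.7431 × 0.8787 = 0.01500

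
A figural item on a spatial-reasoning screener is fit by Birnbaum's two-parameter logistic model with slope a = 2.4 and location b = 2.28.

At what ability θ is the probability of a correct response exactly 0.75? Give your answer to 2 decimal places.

2.74

P(θ) = 1 / (1 + exp(−a(θ − b)))
logit = ln(0.7500/0.2500) = 1.0986
θ = b + logit/(a) = 2.28 + 1.0986/2.4000 = 2.7378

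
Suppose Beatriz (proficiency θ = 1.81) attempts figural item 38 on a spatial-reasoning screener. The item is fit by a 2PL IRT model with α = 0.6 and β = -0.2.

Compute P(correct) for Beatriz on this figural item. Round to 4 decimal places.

0.7696

P(θ) = 1 / (1 + exp(−α(θ − β)))
Exponent: 0.6 × (1.81 − (-0.2)) = 1.2060
1/(1 + e^{-1.2060}) = 0.7696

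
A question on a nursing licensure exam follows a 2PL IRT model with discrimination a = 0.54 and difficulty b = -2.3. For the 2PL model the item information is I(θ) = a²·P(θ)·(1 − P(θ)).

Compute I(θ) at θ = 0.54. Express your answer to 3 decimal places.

P = 1/(1+e^{-1.5336}) = 0.8225
P(1−P) = 0.8225 × 0.1775 = 0.1460
I = a² × P(1−P) = 0.54² × 0.1460 = 0.04257

0.043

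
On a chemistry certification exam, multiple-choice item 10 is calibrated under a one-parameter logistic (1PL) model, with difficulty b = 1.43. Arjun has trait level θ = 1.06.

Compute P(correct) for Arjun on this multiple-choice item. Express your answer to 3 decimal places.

0.409

P(θ) = 1 / (1 + exp(−(θ − b)))
Exponent: (1.06 − 1.43) = -0.3700
1/(1 + e^{0.3700}) = 0.4085
P = 0.4085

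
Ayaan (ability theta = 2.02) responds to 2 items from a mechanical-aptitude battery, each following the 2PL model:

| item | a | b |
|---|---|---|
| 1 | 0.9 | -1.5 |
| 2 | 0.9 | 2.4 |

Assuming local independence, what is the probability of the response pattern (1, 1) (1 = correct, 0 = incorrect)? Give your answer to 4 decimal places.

0.3985

P(theta) = 1 / (1 + exp(−a(theta − b)))
P_1 = 1/(1+e^{-3.1680}) = 0.9596
P_2 = 1/(1+e^{0.3420}) = 0.4153
L = P_1 × P_2 = 0.9596 × 0.4153 = 0.39855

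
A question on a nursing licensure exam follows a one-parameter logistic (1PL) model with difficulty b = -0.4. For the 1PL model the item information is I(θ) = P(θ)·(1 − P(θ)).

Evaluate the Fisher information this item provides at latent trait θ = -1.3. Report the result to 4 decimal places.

P = 1/(1+e^{0.9000}) = 0.2891
P(1−P) = 0.2891 × 0.7109 = 0.2055
I = P(1−P) = 0.20550

0.2055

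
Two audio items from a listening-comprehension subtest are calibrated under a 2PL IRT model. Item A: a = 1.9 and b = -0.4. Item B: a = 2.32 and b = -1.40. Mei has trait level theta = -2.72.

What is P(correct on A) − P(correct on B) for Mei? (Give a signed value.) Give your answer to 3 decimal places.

P(theta) = 1 / (1 + exp(−a(theta − b)))
P_A = 0.0120
P_B = 0.0447
P_A − P_B = -0.0327

-0.033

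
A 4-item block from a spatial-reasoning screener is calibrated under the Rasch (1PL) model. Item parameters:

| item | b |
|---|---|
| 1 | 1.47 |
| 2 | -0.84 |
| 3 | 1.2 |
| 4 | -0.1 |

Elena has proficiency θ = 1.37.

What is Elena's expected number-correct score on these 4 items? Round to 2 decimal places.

2.73

P(θ) = 1 / (1 + exp(−(θ − b)))
P_1 = 1/(1+e^{0.1000}) = 0.4750
P_2 = 1/(1+e^{-2.2100}) = 0.9011
P_3 = 1/(1+e^{-0.1700}) = 0.5424
P_4 = 1/(1+e^{-1.4700}) = 0.8131
E[score] = 0.4750 + 0.9011 + 0.5424 + 0.8131 = 2.7316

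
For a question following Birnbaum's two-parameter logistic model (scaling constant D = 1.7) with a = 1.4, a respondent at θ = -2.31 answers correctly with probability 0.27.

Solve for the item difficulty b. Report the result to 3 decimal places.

-1.892

P(θ) = 1 / (1 + exp(−D·a(θ − b)))
logit(0.27) = ln(0.27/0.73) = -0.9946
b = θ − logit/(1.7·a) = -2.31 − (-0.9946)/2.3800 = -1.8921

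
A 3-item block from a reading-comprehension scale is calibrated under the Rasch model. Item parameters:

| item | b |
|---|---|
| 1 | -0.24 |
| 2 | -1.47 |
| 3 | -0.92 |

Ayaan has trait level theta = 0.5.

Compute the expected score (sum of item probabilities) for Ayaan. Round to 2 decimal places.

2.36

P(theta) = 1 / (1 + exp(−(theta − b)))
P_1 = 1/(1+e^{-0.7400}) = 0.6770
P_2 = 1/(1+e^{-1.9700}) = 0.8776
P_3 = 1/(1+e^{-1.4200}) = 0.8053
E[score] = 0.6770 + 0.8776 + 0.8053 = 2.3599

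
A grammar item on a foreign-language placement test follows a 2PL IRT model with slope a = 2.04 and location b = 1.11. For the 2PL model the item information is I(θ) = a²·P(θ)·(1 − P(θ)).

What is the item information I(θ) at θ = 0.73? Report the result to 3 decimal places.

P = 1/(1+e^{0.7752}) = 0.3154
P(1−P) = 0.3154 × 0.6846 = 0.2159
I = a² × P(1−P) = 2.04² × 0.2159 = 0.89852

0.899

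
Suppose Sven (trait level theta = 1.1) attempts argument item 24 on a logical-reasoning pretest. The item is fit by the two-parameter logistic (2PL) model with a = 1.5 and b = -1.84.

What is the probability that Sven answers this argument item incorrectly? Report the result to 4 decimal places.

P(theta) = 1 / (1 + exp(−a(theta − b)))
Exponent: 1.5 × (1.1 − (-1.84)) = 4.4100
1/(1 + e^{-4.4100}) = 0.9880
P(incorrect) = 1 − 0.9880 = 0.0120

0.0120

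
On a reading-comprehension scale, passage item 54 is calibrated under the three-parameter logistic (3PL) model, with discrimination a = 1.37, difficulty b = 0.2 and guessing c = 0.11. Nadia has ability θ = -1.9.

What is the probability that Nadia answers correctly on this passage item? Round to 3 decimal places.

0.157

P(θ) = c + (1 − c) · 1 / (1 + exp(−a(θ − b)))
Exponent: 1.37 × (-1.9 − 0.2) = -2.8770
1/(1 + e^{2.8770}) = 0.0533
P = 0.11 + 0.89 × 0.0533 = 0.1574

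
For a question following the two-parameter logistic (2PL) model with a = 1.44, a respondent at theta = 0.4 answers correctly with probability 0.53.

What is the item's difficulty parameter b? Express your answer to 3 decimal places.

P(theta) = 1 / (1 + exp(−a(theta − b)))
logit(0.53) = ln(0.53/0.47) = 0.1201
b = theta − logit/(a) = 0.4 − 0.1201/1.4400 = 0.3166

0.317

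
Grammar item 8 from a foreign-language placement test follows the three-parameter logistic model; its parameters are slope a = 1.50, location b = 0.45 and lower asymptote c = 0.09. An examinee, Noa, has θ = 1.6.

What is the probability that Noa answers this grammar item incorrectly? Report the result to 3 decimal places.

P(θ) = c + (1 − c) · 1 / (1 + exp(−a(θ − b)))
Exponent: 1.50 × (1.6 − 0.45) = 1.7250
1/(1 + e^{-1.7250}) = 0.8488
P = 0.09 + 0.91 × 0.8488 = 0.8624
P(incorrect) = 1 − 0.8624 = 0.1376

0.138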